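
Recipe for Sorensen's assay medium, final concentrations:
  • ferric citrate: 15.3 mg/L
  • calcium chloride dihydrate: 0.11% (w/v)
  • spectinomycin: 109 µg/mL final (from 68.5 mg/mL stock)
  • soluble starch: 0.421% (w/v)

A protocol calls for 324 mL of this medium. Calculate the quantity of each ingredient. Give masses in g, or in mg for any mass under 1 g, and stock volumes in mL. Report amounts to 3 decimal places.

ferric citrate 4.957 mg; calcium chloride dihydrate 356.400 mg; spectinomycin 0.516 mL; soluble starch 1.364 g

Target volume = 324 mL = 0.324 L.
ferric citrate: 15.3 mg/L × 0.324 L = 4.957 mg
calcium chloride dihydrate: 0.11% w/v = 1.1 g/L → 1.1 × 0.324 L = 0.3564 g = 356.400 mg
spectinomycin: C1V1 = C2V2 → 109 µg/mL × 324 mL ÷ 68500 µg/mL = 0.516 mL
soluble starch: 0.421% w/v = 4.21 g/L → 4.21 × 0.324 L = 1.364 g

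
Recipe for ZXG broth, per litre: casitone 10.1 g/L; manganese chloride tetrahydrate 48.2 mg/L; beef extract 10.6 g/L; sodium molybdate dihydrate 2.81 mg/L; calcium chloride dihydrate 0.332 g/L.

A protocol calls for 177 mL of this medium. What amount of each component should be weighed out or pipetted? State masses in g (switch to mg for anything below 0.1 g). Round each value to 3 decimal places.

casitone 1.788 g; manganese chloride tetrahydrate 8.531 mg; beef extract 1.876 g; sodium molybdate dihydrate 0.497 mg; calcium chloride dihydrate 58.764 mg

Working volume: 177 mL = 0.177 L.
casitone: 10.1 g/L × 0.177 L = 1.788 g
manganese chloride tetrahydrate: 48.2 mg/L × 0.177 L = 8.531 mg
beef extract: 10.6 g/L × 0.177 L = 1.876 g
sodium molybdate dihydrate: 2.81 mg/L × 0.177 L = 0.497 mg
calcium chloride dihydrate: 0.332 g/L × 0.177 L = 0.058764 g = 58.764 mg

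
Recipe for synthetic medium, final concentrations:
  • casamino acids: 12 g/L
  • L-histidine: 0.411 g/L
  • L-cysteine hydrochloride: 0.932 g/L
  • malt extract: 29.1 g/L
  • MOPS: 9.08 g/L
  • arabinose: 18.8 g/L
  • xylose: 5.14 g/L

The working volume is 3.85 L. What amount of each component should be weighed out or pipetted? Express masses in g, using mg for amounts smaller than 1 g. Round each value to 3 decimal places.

casamino acids 46.200 g; L-histidine 1.582 g; L-cysteine hydrochloride 3.588 g; malt extract 112.035 g; MOPS 34.958 g; arabinose 72.380 g; xylose 19.789 g

Scale factor relative to 1 L: 3.85.
casamino acids: 12 g/L × 3.85 L = 46.200 g
L-histidine: 0.411 g/L × 3.85 L = 1.582 g
L-cysteine hydrochloride: 0.932 g/L × 3.85 L = 3.588 g
malt extract: 29.1 g/L × 3.85 L = 112.035 g
MOPS: 9.08 g/L × 3.85 L = 34.958 g
arabinose: 18.8 g/L × 3.85 L = 72.380 g
xylose: 5.14 g/L × 3.85 L = 19.789 g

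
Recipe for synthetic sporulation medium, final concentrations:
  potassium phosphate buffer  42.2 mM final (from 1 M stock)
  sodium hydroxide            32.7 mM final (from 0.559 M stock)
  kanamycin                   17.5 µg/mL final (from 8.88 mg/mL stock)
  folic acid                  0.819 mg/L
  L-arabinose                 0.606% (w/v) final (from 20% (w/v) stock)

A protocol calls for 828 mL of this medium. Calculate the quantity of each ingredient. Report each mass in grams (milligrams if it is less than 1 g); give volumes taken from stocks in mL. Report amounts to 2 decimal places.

potassium phosphate buffer 34.94 mL; sodium hydroxide 48.44 mL; kanamycin 1.63 mL; folic acid 0.68 mg; L-arabinose 25.09 mL

Scale factor relative to 1 L: 0.828.
potassium phosphate buffer: dilute stock: 42.2 mM × 828 mL ÷ 1000 mM = 34.94 mL
sodium hydroxide: V = C2·V2/C1 = 32.7 mM × 828 mL ÷ 559 mM = 48.44 mL
kanamycin: V = C2·V2/C1 = 17.5 µg/mL × 828 mL ÷ 8880 µg/mL = 1.63 mL
folic acid: 0.819 mg/L × 0.828 L = 0.68 mg
L-arabinose: C1V1 = C2V2 → 0.606% ÷ 20% × 828 mL = 25.09 mL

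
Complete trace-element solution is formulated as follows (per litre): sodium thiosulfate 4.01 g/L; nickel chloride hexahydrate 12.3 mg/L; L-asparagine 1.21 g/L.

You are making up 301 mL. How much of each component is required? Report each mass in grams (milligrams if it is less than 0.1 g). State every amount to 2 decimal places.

sodium thiosulfate 1.21 g; nickel chloride hexahydrate 3.70 mg; L-asparagine 0.36 g

Working volume: 301 mL = 0.301 L.
sodium thiosulfate: 4.01 g/L × 0.301 L = 1.21 g
nickel chloride hexahydrate: 12.3 mg/L × 0.301 L = 3.70 mg
L-asparagine: 1.21 g/L × 0.301 L = 0.36 g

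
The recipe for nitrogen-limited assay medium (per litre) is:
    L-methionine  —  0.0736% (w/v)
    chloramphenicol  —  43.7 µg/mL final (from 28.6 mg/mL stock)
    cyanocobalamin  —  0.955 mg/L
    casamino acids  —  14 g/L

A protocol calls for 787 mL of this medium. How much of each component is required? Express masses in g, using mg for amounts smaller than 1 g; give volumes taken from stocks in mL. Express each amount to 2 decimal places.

Working volume: 787 mL = 0.787 L.
L-methionine: 0.0736% w/v = 0.736 g/L → 0.736 × 0.787 L = 0.579232 g = 579.23 mg
chloramphenicol: C1V1 = C2V2 → 43.7 µg/mL × 787 mL ÷ 28600 µg/mL = 1.20 mL
cyanocobalamin: 0.955 mg/L × 0.787 L = 0.75 mg
casamino acids: 14 g/L × 0.787 L = 11.02 g

L-methionine 579.23 mg; chloramphenicol 1.20 mL; cyanocobalamin 0.75 mg; casamino acids 11.02 g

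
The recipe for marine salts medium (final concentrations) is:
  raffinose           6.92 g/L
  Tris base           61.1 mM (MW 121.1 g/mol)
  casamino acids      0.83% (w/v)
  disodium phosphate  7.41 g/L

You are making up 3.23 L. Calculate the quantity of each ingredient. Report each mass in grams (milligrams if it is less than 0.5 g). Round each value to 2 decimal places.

raffinose 22.35 g; Tris base 23.90 g; casamino acids 26.81 g; disodium phosphate 23.93 g

Working volume: 3.23 L.
raffinose: 6.92 g/L × 3.23 L = 22.35 g
Tris base: 61.1 mmol/L × 121.1 g/mol × 3.23 L ÷ 1000 = 23.90 g
casamino acids: 0.83% w/v = 8.3 g/L → 8.3 × 3.23 L = 26.81 g
disodium phosphate: 7.41 g/L × 3.23 L = 23.93 g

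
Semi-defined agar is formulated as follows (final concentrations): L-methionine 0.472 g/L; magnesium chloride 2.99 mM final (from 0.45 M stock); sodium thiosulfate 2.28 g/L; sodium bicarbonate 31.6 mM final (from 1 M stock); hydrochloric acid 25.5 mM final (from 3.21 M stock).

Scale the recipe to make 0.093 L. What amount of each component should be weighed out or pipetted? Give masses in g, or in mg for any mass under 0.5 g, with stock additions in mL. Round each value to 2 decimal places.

L-methionine 43.90 mg; magnesium chloride 0.62 mL; sodium thiosulfate 212.04 mg; sodium bicarbonate 2.94 mL; hydrochloric acid 0.74 mL

Working volume: 0.093 L.
L-methionine: 0.472 g/L × 0.093 L = 0.043896 g = 43.90 mg
magnesium chloride: V = C2·V2/C1 = 2.99 mM × 93 mL ÷ 450 mM = 0.62 mL
sodium thiosulfate: 2.28 g/L × 0.093 L = 0.21204 g = 212.04 mg
sodium bicarbonate: C1V1 = C2V2 → 31.6 mM × 93 mL ÷ 1000 mM = 2.94 mL
hydrochloric acid: dilute stock: 25.5 mM × 93 mL ÷ 3210 mM = 0.74 mL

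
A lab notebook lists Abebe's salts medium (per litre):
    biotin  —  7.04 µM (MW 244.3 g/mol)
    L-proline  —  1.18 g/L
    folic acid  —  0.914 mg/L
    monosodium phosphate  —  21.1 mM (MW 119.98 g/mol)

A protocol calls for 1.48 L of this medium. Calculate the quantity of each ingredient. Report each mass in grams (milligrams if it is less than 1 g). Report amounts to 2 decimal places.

biotin 2.55 mg; L-proline 1.75 g; folic acid 1.35 mg; monosodium phosphate 3.75 g

Scale factor relative to 1 L: 1.48.
biotin: 7.04 µmol/L × 244.3 g/mol × 1.48 L ÷ 1000 = 2.55 mg
L-proline: 1.18 g/L × 1.48 L = 1.75 g
folic acid: 0.914 mg/L × 1.48 L = 1.35 mg
monosodium phosphate: 21.1 mmol/L × 119.98 g/mol × 1.48 L ÷ 1000 = 3.75 g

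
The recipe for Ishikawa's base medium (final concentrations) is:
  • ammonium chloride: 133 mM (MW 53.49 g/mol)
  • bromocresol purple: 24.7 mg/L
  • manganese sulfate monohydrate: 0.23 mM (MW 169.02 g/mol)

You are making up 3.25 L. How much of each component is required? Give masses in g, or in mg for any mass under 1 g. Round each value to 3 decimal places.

ammonium chloride 23.121 g; bromocresol purple 80.275 mg; manganese sulfate monohydrate 126.342 mg

Working volume: 3.25 L.
ammonium chloride: 133 mmol/L × 53.49 g/mol × 3.25 L ÷ 1000 = 23.121 g
bromocresol purple: 24.7 mg/L × 3.25 L = 80.275 mg
manganese sulfate monohydrate: 0.23 mmol/L × 169.02 mg/mmol × 3.25 L = 126.342 mg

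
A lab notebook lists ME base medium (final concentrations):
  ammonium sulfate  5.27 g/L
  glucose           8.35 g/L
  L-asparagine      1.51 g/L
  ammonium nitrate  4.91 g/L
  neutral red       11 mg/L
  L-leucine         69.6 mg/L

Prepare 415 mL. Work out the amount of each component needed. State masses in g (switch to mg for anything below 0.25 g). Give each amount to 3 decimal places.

ammonium sulfate 2.187 g; glucose 3.465 g; L-asparagine 0.627 g; ammonium nitrate 2.038 g; neutral red 4.565 mg; L-leucine 28.884 mg

Working volume: 415 mL = 0.415 L.
ammonium sulfate: 5.27 g/L × 0.415 L = 2.187 g
glucose: 8.35 g/L × 0.415 L = 3.465 g
L-asparagine: 1.51 g/L × 0.415 L = 0.627 g
ammonium nitrate: 4.91 g/L × 0.415 L = 2.038 g
neutral red: 11 mg/L × 0.415 L = 4.565 mg
L-leucine: 69.6 mg/L × 0.415 L = 28.884 mg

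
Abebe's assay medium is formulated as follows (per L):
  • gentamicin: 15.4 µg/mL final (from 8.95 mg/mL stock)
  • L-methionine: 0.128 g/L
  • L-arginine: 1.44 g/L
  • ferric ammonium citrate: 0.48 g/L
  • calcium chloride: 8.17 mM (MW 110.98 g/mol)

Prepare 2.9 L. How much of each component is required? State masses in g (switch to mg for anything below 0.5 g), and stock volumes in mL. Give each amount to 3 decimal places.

gentamicin 4.990 mL; L-methionine 371.200 mg; L-arginine 4.176 g; ferric ammonium citrate 1.392 g; calcium chloride 2.629 g

Working volume: 2.9 L.
gentamicin: C1V1 = C2V2 → 15.4 µg/mL × 2900 mL ÷ 8950 µg/mL = 4.990 mL
L-methionine: 0.128 g/L × 2.9 L = 0.3712 g = 371.200 mg
L-arginine: 1.44 g/L × 2.9 L = 4.176 g
ferric ammonium citrate: 0.48 g/L × 2.9 L = 1.392 g
calcium chloride: 8.17 mmol/L × 110.98 g/mol × 2.9 L ÷ 1000 = 2.629 g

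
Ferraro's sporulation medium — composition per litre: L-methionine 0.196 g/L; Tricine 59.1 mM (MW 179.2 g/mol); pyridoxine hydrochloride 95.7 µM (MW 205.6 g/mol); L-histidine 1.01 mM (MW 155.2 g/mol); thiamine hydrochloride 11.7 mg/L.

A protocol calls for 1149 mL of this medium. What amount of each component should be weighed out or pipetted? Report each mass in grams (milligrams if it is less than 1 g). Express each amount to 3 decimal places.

L-methionine 225.204 mg; Tricine 12.169 g; pyridoxine hydrochloride 22.608 mg; L-histidine 180.108 mg; thiamine hydrochloride 13.443 mg

Target volume = 1149 mL = 1.149 L.
L-methionine: 0.196 g/L × 1.149 L = 0.225204 g = 225.204 mg
Tricine: 59.1 mmol/L × 179.2 g/mol × 1.149 L ÷ 1000 = 12.169 g
pyridoxine hydrochloride: 95.7 µmol/L × 205.6 g/mol × 1.149 L ÷ 1000 = 22.608 mg
L-histidine: 1.01 mmol/L × 155.2 mg/mmol × 1.149 L = 180.108 mg
thiamine hydrochloride: 11.7 mg/L × 1.149 L = 13.443 mg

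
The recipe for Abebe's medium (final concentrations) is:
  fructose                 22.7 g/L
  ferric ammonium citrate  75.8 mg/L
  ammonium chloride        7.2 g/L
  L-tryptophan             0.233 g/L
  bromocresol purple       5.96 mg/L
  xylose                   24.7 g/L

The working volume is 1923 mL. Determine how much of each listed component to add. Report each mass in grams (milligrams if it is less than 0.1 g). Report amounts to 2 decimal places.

fructose 43.65 g; ferric ammonium citrate 0.15 g; ammonium chloride 13.85 g; L-tryptophan 0.45 g; bromocresol purple 11.46 mg; xylose 47.50 g

Scale factor relative to 1 L: 1.923.
fructose: 22.7 g/L × 1.923 L = 43.65 g
ferric ammonium citrate: 75.8 mg/L × 1.923 L = 145.763 mg = 0.15 g
ammonium chloride: 7.2 g/L × 1.923 L = 13.85 g
L-tryptophan: 0.233 g/L × 1.923 L = 0.45 g
bromocresol purple: 5.96 mg/L × 1.923 L = 11.46 mg
xylose: 24.7 g/L × 1.923 L = 47.50 g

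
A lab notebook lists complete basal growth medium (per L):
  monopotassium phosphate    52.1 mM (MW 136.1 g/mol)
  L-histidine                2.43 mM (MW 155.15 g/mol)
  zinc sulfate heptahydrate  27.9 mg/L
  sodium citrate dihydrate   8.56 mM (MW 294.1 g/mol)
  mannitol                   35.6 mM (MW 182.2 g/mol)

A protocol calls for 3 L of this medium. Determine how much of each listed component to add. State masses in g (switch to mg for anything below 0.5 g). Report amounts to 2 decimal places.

Scale factor relative to 1 L: 3.
monopotassium phosphate: 52.1 mmol/L × 136.1 g/mol × 3 L ÷ 1000 = 21.27 g
L-histidine: 2.43 mmol/L × 155.15 g/mol × 3 L ÷ 1000 = 1.13 g
zinc sulfate heptahydrate: 27.9 mg/L × 3 L = 83.70 mg
sodium citrate dihydrate: 8.56 mmol/L × 294.1 g/mol × 3 L ÷ 1000 = 7.55 g
mannitol: 35.6 mmol/L × 182.2 g/mol × 3 L ÷ 1000 = 19.46 g

monopotassium phosphate 21.27 g; L-histidine 1.13 g; zinc sulfate heptahydrate 83.70 mg; sodium citrate dihydrate 7.55 g; mannitol 19.46 g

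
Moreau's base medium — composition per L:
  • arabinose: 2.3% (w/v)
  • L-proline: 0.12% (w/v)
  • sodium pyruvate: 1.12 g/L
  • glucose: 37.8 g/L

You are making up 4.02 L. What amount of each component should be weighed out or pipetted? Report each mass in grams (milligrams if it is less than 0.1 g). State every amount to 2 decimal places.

Working volume: 4.02 L.
arabinose: 2.3% w/v = 23 g/L → 23 × 4.02 L = 92.46 g
L-proline: 0.12% w/v = 1.2 g/L → 1.2 × 4.02 L = 4.82 g
sodium pyruvate: 1.12 g/L × 4.02 L = 4.50 g
glucose: 37.8 g/L × 4.02 L = 151.96 g

arabinose 92.46 g; L-proline 4.82 g; sodium pyruvate 4.50 g; glucose 151.96 g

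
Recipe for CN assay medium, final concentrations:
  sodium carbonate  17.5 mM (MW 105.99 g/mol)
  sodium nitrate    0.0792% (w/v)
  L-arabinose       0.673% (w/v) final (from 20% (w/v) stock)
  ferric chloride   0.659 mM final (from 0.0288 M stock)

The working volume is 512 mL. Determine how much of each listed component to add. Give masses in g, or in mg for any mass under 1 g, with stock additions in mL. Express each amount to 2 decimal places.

sodium carbonate 949.67 mg; sodium nitrate 405.50 mg; L-arabinose 17.23 mL; ferric chloride 11.72 mL

Target volume = 512 mL = 0.512 L.
sodium carbonate: 17.5 mmol/L × 105.99 mg/mmol × 0.512 L = 949.67 mg
sodium nitrate: 0.0792% w/v = 0.792 g/L → 0.792 × 0.512 L = 0.405504 g = 405.50 mg
L-arabinose: V = C2·V2/C1 = 0.673% ÷ 20% × 512 mL = 17.23 mL
ferric chloride: dilute stock: 0.659 mM × 512 mL ÷ 28.8 mM = 11.72 mL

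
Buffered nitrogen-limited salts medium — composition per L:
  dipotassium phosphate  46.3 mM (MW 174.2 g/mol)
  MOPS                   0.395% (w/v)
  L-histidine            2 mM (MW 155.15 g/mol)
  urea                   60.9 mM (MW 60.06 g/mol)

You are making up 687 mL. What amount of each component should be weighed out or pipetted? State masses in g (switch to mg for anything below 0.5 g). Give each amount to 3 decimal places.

dipotassium phosphate 5.541 g; MOPS 2.714 g; L-histidine 213.176 mg; urea 2.513 g

Target volume = 687 mL = 0.687 L.
dipotassium phosphate: 46.3 mmol/L × 174.2 g/mol × 0.687 L ÷ 1000 = 5.541 g
MOPS: 0.395% w/v = 3.95 g/L → 3.95 × 0.687 L = 2.714 g
L-histidine: 2 mmol/L × 155.15 mg/mmol × 0.687 L = 213.176 mg
urea: 60.9 mmol/L × 60.06 g/mol × 0.687 L ÷ 1000 = 2.513 g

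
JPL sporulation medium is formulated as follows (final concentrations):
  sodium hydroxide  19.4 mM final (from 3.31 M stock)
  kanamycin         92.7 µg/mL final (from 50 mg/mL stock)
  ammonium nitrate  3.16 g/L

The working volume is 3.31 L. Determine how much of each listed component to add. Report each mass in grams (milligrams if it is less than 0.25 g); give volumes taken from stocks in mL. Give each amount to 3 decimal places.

sodium hydroxide 19.400 mL; kanamycin 6.137 mL; ammonium nitrate 10.460 g

Scale factor relative to 1 L: 3.31.
sodium hydroxide: V = C2·V2/C1 = 19.4 mM × 3310 mL ÷ 3310 mM = 19.400 mL
kanamycin: dilute stock: 92.7 µg/mL × 3310 mL ÷ 50000 µg/mL = 6.137 mL
ammonium nitrate: 3.16 g/L × 3.31 L = 10.460 g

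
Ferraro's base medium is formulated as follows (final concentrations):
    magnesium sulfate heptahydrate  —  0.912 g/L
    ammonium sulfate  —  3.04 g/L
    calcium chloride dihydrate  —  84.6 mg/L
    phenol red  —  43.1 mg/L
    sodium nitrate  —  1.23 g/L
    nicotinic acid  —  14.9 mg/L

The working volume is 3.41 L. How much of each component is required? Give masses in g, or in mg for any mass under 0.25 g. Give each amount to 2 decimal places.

Scale factor relative to 1 L: 3.41.
magnesium sulfate heptahydrate: 0.912 g/L × 3.41 L = 3.11 g
ammonium sulfate: 3.04 g/L × 3.41 L = 10.37 g
calcium chloride dihydrate: 84.6 mg/L × 3.41 L = 288.486 mg = 0.29 g
phenol red: 43.1 mg/L × 3.41 L = 146.97 mg
sodium nitrate: 1.23 g/L × 3.41 L = 4.19 g
nicotinic acid: 14.9 mg/L × 3.41 L = 50.81 mg

magnesium sulfate heptahydrate 3.11 g; ammonium sulfate 10.37 g; calcium chloride dihydrate 0.29 g; phenol red 146.97 mg; sodium nitrate 4.19 g; nicotinic acid 50.81 mg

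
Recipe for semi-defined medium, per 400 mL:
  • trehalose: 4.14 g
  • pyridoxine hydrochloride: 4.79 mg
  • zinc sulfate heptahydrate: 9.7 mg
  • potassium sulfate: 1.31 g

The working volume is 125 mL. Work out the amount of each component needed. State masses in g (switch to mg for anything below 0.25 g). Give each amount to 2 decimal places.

trehalose 1.29 g; pyridoxine hydrochloride 1.50 mg; zinc sulfate heptahydrate 3.03 mg; potassium sulfate 0.41 g

Scale factor = 125 mL / 400 mL = 0.3125.
trehalose: 4.14 g × (125 mL / 400 mL) = 1.29 g
pyridoxine hydrochloride: 4.79 mg × (125 mL / 400 mL) = 1.50 mg
zinc sulfate heptahydrate: 9.7 mg × (125 mL / 400 mL) = 3.03 mg
potassium sulfate: 1.31 g × (125 mL / 400 mL) = 0.41 g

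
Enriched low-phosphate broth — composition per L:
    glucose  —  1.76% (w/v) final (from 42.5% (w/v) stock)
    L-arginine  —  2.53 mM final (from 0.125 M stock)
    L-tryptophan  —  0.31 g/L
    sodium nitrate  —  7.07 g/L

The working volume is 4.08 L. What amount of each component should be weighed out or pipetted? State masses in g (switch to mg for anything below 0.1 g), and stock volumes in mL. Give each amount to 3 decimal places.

glucose 168.960 mL; L-arginine 82.579 mL; L-tryptophan 1.265 g; sodium nitrate 28.846 g

Working volume: 4.08 L.
glucose: C1V1 = C2V2 → 1.76% ÷ 42.5% × 4080 mL = 168.960 mL
L-arginine: V = C2·V2/C1 = 2.53 mM × 4080 mL ÷ 125 mM = 82.579 mL
L-tryptophan: 0.31 g/L × 4.08 L = 1.265 g
sodium nitrate: 7.07 g/L × 4.08 L = 28.846 g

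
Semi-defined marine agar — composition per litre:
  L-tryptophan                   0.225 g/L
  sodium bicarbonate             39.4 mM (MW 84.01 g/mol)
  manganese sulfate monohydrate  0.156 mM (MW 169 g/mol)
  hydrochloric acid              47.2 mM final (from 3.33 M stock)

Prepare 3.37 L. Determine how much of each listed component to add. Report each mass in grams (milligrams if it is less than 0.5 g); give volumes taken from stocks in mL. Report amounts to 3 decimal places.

L-tryptophan 0.758 g; sodium bicarbonate 11.155 g; manganese sulfate monohydrate 88.847 mg; hydrochloric acid 47.767 mL

Scale factor relative to 1 L: 3.37.
L-tryptophan: 0.225 g/L × 3.37 L = 0.758 g
sodium bicarbonate: 39.4 mmol/L × 84.01 g/mol × 3.37 L ÷ 1000 = 11.155 g
manganese sulfate monohydrate: 0.156 mmol/L × 169 mg/mmol × 3.37 L = 88.847 mg
hydrochloric acid: dilute stock: 47.2 mM × 3370 mL ÷ 3330 mM = 47.767 mL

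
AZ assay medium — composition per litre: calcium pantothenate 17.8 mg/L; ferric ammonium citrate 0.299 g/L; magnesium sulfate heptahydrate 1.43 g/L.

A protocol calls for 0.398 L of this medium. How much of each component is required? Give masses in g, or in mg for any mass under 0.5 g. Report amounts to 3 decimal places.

Scale factor relative to 1 L: 0.398.
calcium pantothenate: 17.8 mg/L × 0.398 L = 7.084 mg
ferric ammonium citrate: 0.299 g/L × 0.398 L = 0.119002 g = 119.002 mg
magnesium sulfate heptahydrate: 1.43 g/L × 0.398 L = 0.569 g

calcium pantothenate 7.084 mg; ferric ammonium citrate 119.002 mg; magnesium sulfate heptahydrate 0.569 g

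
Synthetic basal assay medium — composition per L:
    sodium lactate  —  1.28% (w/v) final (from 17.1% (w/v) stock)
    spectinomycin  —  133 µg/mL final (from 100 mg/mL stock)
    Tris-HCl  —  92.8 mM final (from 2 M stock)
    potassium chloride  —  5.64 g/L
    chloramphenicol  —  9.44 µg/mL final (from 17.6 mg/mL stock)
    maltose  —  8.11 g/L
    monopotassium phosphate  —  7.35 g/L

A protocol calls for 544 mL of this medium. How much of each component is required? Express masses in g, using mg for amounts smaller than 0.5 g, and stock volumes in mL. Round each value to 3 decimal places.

sodium lactate 40.720 mL; spectinomycin 0.724 mL; Tris-HCl 25.242 mL; potassium chloride 3.068 g; chloramphenicol 0.292 mL; maltose 4.412 g; monopotassium phosphate 3.998 g

Target volume = 544 mL = 0.544 L.
sodium lactate: dilute stock: 1.28% ÷ 17.1% × 544 mL = 40.720 mL
spectinomycin: C1V1 = C2V2 → 133 µg/mL × 544 mL ÷ 100000 µg/mL = 0.724 mL
Tris-HCl: C1V1 = C2V2 → 92.8 mM × 544 mL ÷ 2000 mM = 25.242 mL
potassium chloride: 5.64 g/L × 0.544 L = 3.068 g
chloramphenicol: V = C2·V2/C1 = 9.44 µg/mL × 544 mL ÷ 17600 µg/mL = 0.292 mL
maltose: 8.11 g/L × 0.544 L = 4.412 g
monopotassium phosphate: 7.35 g/L × 0.544 L = 3.998 g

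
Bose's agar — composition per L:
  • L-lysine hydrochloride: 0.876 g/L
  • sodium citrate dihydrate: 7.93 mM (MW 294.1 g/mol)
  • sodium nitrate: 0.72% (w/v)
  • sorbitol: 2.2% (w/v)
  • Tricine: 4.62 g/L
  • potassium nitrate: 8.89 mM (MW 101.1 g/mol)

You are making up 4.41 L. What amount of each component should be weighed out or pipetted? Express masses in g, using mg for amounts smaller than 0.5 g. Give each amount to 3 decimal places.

L-lysine hydrochloride 3.863 g; sodium citrate dihydrate 10.285 g; sodium nitrate 31.752 g; sorbitol 97.020 g; Tricine 20.374 g; potassium nitrate 3.964 g

Working volume: 4.41 L.
L-lysine hydrochloride: 0.876 g/L × 4.41 L = 3.863 g
sodium citrate dihydrate: 7.93 mmol/L × 294.1 g/mol × 4.41 L ÷ 1000 = 10.285 g
sodium nitrate: 0.72 g per 100 mL × 4410 mL ÷ 100 = 31.752 g
sorbitol: 2.2 g per 100 mL × 4410 mL ÷ 100 = 97.020 g
Tricine: 4.62 g/L × 4.41 L = 20.374 g
potassium nitrate: 8.89 mmol/L × 101.1 g/mol × 4.41 L ÷ 1000 = 3.964 g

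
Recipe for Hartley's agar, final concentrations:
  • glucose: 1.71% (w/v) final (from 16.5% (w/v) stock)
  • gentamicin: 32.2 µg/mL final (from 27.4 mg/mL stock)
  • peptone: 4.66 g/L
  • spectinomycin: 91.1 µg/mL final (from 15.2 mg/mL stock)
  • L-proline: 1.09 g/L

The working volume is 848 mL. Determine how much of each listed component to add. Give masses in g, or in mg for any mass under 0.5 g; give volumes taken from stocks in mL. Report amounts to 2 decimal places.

Working volume: 848 mL = 0.848 L.
glucose: V = C2·V2/C1 = 1.71% ÷ 16.5% × 848 mL = 87.88 mL
gentamicin: dilute stock: 32.2 µg/mL × 848 mL ÷ 27400 µg/mL = 1.00 mL
peptone: 4.66 g/L × 0.848 L = 3.95 g
spectinomycin: dilute stock: 91.1 µg/mL × 848 mL ÷ 15200 µg/mL = 5.08 mL
L-proline: 1.09 g/L × 0.848 L = 0.92 g

glucose 87.88 mL; gentamicin 1.00 mL; peptone 3.95 g; spectinomycin 5.08 mL; L-proline 0.92 g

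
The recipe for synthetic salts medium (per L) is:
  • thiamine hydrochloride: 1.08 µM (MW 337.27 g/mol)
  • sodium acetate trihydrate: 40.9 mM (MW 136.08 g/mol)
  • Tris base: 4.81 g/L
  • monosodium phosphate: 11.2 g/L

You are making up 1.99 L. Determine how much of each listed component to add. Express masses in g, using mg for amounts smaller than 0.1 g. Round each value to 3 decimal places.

Working volume: 1.99 L.
thiamine hydrochloride: 1.08 µmol/L × 337.27 g/mol × 1.99 L ÷ 1000 = 0.725 mg
sodium acetate trihydrate: 40.9 mmol/L × 136.08 g/mol × 1.99 L ÷ 1000 = 11.076 g
Tris base: 4.81 g/L × 1.99 L = 9.572 g
monosodium phosphate: 11.2 g/L × 1.99 L = 22.288 g

thiamine hydrochloride 0.725 mg; sodium acetate trihydrate 11.076 g; Tris base 9.572 g; monosodium phosphate 22.288 g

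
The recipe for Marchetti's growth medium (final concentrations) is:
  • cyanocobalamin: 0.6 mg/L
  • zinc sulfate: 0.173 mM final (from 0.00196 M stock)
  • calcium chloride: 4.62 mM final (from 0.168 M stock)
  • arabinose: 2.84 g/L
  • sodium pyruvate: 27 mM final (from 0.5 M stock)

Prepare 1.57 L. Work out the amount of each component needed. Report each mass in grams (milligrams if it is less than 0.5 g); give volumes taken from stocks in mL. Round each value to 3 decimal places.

cyanocobalamin 0.942 mg; zinc sulfate 138.577 mL; calcium chloride 43.175 mL; arabinose 4.459 g; sodium pyruvate 84.780 mL

Scale factor relative to 1 L: 1.57.
cyanocobalamin: 0.6 mg/L × 1.57 L = 0.942 mg
zinc sulfate: dilute stock: 0.173 mM × 1570 mL ÷ 1.96 mM = 138.577 mL
calcium chloride: dilute stock: 4.62 mM × 1570 mL ÷ 168 mM = 43.175 mL
arabinose: 2.84 g/L × 1.57 L = 4.459 g
sodium pyruvate: C1V1 = C2V2 → 27 mM × 1570 mL ÷ 500 mM = 84.780 mL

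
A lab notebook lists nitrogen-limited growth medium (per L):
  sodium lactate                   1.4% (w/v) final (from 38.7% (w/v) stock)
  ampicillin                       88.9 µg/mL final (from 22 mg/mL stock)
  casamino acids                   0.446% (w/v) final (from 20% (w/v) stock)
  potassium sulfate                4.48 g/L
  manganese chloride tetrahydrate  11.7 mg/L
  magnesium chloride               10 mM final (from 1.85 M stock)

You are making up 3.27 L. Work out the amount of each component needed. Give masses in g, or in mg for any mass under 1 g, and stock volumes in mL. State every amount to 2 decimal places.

Scale factor relative to 1 L: 3.27.
sodium lactate: C1V1 = C2V2 → 1.4% ÷ 38.7% × 3270 mL = 118.29 mL
ampicillin: C1V1 = C2V2 → 88.9 µg/mL × 3270 mL ÷ 22000 µg/mL = 13.21 mL
casamino acids: dilute stock: 0.446% ÷ 20% × 3270 mL = 72.92 mL
potassium sulfate: 4.48 g/L × 3.27 L = 14.65 g
manganese chloride tetrahydrate: 11.7 mg/L × 3.27 L = 38.26 mg
magnesium chloride: dilute stock: 10 mM × 3270 mL ÷ 1850 mM = 17.68 mL

sodium lactate 118.29 mL; ampicillin 13.21 mL; casamino acids 72.92 mL; potassium sulfate 14.65 g; manganese chloride tetrahydrate 38.26 mg; magnesium chloride 17.68 mL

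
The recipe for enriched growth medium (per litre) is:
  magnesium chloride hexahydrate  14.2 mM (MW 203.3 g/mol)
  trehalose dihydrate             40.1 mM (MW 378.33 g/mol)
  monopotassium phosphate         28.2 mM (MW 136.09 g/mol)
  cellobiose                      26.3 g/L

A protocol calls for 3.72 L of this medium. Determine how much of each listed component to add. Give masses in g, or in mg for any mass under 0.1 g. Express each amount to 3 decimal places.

magnesium chloride hexahydrate 10.739 g; trehalose dihydrate 56.436 g; monopotassium phosphate 14.276 g; cellobiose 97.836 g

Working volume: 3.72 L.
magnesium chloride hexahydrate: 14.2 mmol/L × 203.3 g/mol × 3.72 L ÷ 1000 = 10.739 g
trehalose dihydrate: 40.1 mmol/L × 378.33 g/mol × 3.72 L ÷ 1000 = 56.436 g
monopotassium phosphate: 28.2 mmol/L × 136.09 g/mol × 3.72 L ÷ 1000 = 14.276 g
cellobiose: 26.3 g/L × 3.72 L = 97.836 g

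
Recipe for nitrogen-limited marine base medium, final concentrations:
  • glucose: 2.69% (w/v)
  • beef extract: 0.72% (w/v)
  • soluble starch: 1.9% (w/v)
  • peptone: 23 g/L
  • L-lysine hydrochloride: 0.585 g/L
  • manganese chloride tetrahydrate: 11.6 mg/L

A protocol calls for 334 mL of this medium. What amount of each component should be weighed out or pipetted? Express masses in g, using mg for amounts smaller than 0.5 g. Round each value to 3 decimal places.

Scale factor relative to 1 L: 0.334.
glucose: 2.69% w/v = 26.9 g/L → 26.9 × 0.334 L = 8.985 g
beef extract: 0.72% w/v = 7.2 g/L → 7.2 × 0.334 L = 2.405 g
soluble starch: 1.9 g per 100 mL × 334 mL ÷ 100 = 6.346 g
peptone: 23 g/L × 0.334 L = 7.682 g
L-lysine hydrochloride: 0.585 g/L × 0.334 L = 0.19539 g = 195.390 mg
manganese chloride tetrahydrate: 11.6 mg/L × 0.334 L = 3.874 mg

glucose 8.985 g; beef extract 2.405 g; soluble starch 6.346 g; peptone 7.682 g; L-lysine hydrochloride 195.390 mg; manganese chloride tetrahydrate 3.874 mg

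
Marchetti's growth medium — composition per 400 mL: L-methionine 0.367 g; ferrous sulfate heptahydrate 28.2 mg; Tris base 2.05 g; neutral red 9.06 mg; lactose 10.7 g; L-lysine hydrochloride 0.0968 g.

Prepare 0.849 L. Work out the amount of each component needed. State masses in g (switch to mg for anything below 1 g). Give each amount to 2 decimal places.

L-methionine 778.96 mg; ferrous sulfate heptahydrate 59.85 mg; Tris base 4.35 g; neutral red 19.23 mg; lactose 22.71 g; L-lysine hydrochloride 205.46 mg

Ratio of target to recipe volume: 849 / 400 = 2.1225.
L-methionine: 0.367 g × (849 mL / 400 mL) = 0.778957 g = 778.96 mg
ferrous sulfate heptahydrate: 28.2 mg × (849 mL / 400 mL) = 59.85 mg
Tris base: 2.05 g × (849 mL / 400 mL) = 4.35 g
neutral red: 9.06 mg × (849 mL / 400 mL) = 19.23 mg
lactose: 10.7 g × (849 mL / 400 mL) = 22.71 g
L-lysine hydrochloride: 0.0968 g × (849 mL / 400 mL) = 0.205458 g = 205.46 mg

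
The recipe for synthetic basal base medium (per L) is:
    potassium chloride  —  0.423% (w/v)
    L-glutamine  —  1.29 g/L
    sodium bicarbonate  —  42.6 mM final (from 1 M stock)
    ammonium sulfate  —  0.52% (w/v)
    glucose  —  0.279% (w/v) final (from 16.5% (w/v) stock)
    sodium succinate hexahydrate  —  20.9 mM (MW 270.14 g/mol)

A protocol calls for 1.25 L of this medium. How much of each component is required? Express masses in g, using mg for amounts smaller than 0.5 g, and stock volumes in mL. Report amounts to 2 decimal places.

potassium chloride 5.29 g; L-glutamine 1.61 g; sodium bicarbonate 53.25 mL; ammonium sulfate 6.50 g; glucose 21.14 mL; sodium succinate hexahydrate 7.06 g

Working volume: 1.25 L.
potassium chloride: 0.423 g per 100 mL × 1250 mL ÷ 100 = 5.29 g
L-glutamine: 1.29 g/L × 1.25 L = 1.61 g
sodium bicarbonate: C1V1 = C2V2 → 42.6 mM × 1250 mL ÷ 1000 mM = 53.25 mL
ammonium sulfate: 0.52% w/v = 5.2 g/L → 5.2 × 1.25 L = 6.50 g
glucose: C1V1 = C2V2 → 0.279% ÷ 16.5% × 1250 mL = 21.14 mL
sodium succinate hexahydrate: 20.9 mmol/L × 270.14 g/mol × 1.25 L ÷ 1000 = 7.06 g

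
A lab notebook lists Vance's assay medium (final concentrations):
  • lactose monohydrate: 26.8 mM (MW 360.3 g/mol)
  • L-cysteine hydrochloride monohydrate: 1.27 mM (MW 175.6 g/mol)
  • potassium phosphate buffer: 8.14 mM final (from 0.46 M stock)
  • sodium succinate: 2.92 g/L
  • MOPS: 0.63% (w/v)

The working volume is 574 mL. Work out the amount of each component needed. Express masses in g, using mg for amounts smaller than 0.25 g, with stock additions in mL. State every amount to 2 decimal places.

lactose monohydrate 5.54 g; L-cysteine hydrochloride monohydrate 128.01 mg; potassium phosphate buffer 10.16 mL; sodium succinate 1.68 g; MOPS 3.62 g

Working volume: 574 mL = 0.574 L.
lactose monohydrate: 26.8 mmol/L × 360.3 g/mol × 0.574 L ÷ 1000 = 5.54 g
L-cysteine hydrochloride monohydrate: 1.27 mmol/L × 175.6 mg/mmol × 0.574 L = 128.01 mg
potassium phosphate buffer: V = C2·V2/C1 = 8.14 mM × 574 mL ÷ 460 mM = 10.16 mL
sodium succinate: 2.92 g/L × 0.574 L = 1.68 g
MOPS: 0.63% w/v = 6.3 g/L → 6.3 × 0.574 L = 3.62 g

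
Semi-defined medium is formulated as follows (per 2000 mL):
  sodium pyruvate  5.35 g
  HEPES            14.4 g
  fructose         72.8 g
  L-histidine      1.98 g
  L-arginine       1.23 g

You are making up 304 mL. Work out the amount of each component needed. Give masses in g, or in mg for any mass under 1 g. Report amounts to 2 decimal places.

sodium pyruvate 813.20 mg; HEPES 2.19 g; fructose 11.07 g; L-histidine 300.96 mg; L-arginine 186.96 mg

Ratio of target to recipe volume: 304 / 2000 = 0.152.
sodium pyruvate: 5.35 g × (304 mL / 2000 mL) = 0.8132 g = 813.20 mg
HEPES: 14.4 g × (304 mL / 2000 mL) = 2.19 g
fructose: 72.8 g × (304 mL / 2000 mL) = 11.07 g
L-histidine: 1.98 g × (304 mL / 2000 mL) = 0.30096 g = 300.96 mg
L-arginine: 1.23 g × (304 mL / 2000 mL) = 0.18696 g = 186.96 mg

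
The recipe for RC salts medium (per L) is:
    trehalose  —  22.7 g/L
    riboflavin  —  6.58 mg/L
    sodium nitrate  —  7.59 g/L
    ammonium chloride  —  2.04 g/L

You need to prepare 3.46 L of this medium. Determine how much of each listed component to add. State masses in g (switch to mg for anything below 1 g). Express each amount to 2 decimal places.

Working volume: 3.46 L.
trehalose: 22.7 g/L × 3.46 L = 78.54 g
riboflavin: 6.58 mg/L × 3.46 L = 22.77 mg
sodium nitrate: 7.59 g/L × 3.46 L = 26.26 g
ammonium chloride: 2.04 g/L × 3.46 L = 7.06 g

trehalose 78.54 g; riboflavin 22.77 mg; sodium nitrate 26.26 g; ammonium chloride 7.06 g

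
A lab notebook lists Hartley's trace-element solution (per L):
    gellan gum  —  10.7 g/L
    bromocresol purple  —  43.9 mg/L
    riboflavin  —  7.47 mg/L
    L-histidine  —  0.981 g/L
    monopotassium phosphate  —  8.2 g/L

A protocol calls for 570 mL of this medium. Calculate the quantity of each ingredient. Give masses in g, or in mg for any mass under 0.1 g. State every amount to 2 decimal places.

Target volume = 570 mL = 0.57 L.
gellan gum: 10.7 g/L × 0.57 L = 6.10 g
bromocresol purple: 43.9 mg/L × 0.57 L = 25.02 mg
riboflavin: 7.47 mg/L × 0.57 L = 4.26 mg
L-histidine: 0.981 g/L × 0.57 L = 0.56 g
monopotassium phosphate: 8.2 g/L × 0.57 L = 4.67 g

gellan gum 6.10 g; bromocresol purple 25.02 mg; riboflavin 4.26 mg; L-histidine 0.56 g; monopotassium phosphate 4.67 g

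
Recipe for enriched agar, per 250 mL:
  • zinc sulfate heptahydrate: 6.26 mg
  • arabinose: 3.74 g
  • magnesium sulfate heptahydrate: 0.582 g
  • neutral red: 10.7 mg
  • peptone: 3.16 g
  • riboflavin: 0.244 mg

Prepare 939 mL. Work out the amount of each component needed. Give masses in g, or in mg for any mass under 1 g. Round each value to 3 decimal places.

Scale factor = 939 mL / 250 mL = 3.756.
zinc sulfate heptahydrate: 6.26 mg × (939 mL / 250 mL) = 23.513 mg
arabinose: 3.74 g × (939 mL / 250 mL) = 14.047 g
magnesium sulfate heptahydrate: 0.582 g × (939 mL / 250 mL) = 2.186 g
neutral red: 10.7 mg × (939 mL / 250 mL) = 40.189 mg
peptone: 3.16 g × (939 mL / 250 mL) = 11.869 g
riboflavin: 0.244 mg × (939 mL / 250 mL) = 0.916 mg

zinc sulfate heptahydrate 23.513 mg; arabinose 14.047 g; magnesium sulfate heptahydrate 2.186 g; neutral red 40.189 mg; peptone 11.869 g; riboflavin 0.916 mg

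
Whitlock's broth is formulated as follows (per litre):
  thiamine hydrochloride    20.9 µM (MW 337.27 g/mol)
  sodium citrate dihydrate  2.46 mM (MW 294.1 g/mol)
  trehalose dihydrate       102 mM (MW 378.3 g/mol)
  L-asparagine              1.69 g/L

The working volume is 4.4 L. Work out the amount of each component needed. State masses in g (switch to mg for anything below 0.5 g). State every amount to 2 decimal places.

Working volume: 4.4 L.
thiamine hydrochloride: 20.9 µmol/L × 337.27 g/mol × 4.4 L ÷ 1000 = 31.02 mg
sodium citrate dihydrate: 2.46 mmol/L × 294.1 g/mol × 4.4 L ÷ 1000 = 3.18 g
trehalose dihydrate: 102 mmol/L × 378.3 g/mol × 4.4 L ÷ 1000 = 169.78 g
L-asparagine: 1.69 g/L × 4.4 L = 7.44 g

thiamine hydrochloride 31.02 mg; sodium citrate dihydrate 3.18 g; trehalose dihydrate 169.78 g; L-asparagine 7.44 g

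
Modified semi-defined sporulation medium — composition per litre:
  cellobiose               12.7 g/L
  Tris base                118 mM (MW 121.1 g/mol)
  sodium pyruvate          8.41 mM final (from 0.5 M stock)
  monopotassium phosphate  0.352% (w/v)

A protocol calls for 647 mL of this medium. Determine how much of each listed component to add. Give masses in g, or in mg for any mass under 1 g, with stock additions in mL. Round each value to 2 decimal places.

cellobiose 8.22 g; Tris base 9.25 g; sodium pyruvate 10.88 mL; monopotassium phosphate 2.28 g

Working volume: 647 mL = 0.647 L.
cellobiose: 12.7 g/L × 0.647 L = 8.22 g
Tris base: 118 mmol/L × 121.1 g/mol × 0.647 L ÷ 1000 = 9.25 g
sodium pyruvate: C1V1 = C2V2 → 8.41 mM × 647 mL ÷ 500 mM = 10.88 mL
monopotassium phosphate: 0.352 g per 100 mL × 647 mL ÷ 100 = 2.28 g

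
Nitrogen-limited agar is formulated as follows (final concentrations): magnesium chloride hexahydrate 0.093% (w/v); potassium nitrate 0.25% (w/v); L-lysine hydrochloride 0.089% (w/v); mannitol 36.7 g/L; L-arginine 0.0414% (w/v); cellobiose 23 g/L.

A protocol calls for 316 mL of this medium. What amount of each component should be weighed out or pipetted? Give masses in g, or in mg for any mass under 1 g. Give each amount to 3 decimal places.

Scale factor relative to 1 L: 0.316.
magnesium chloride hexahydrate: 0.093% w/v = 0.93 g/L → 0.93 × 0.316 L = 0.29388 g = 293.880 mg
potassium nitrate: 0.25 g per 100 mL × 316 mL ÷ 100 = 0.79 g = 790.000 mg
L-lysine hydrochloride: 0.089 g per 100 mL × 316 mL ÷ 100 = 0.28124 g = 281.240 mg
mannitol: 36.7 g/L × 0.316 L = 11.597 g
L-arginine: 0.0414 g per 100 mL × 316 mL ÷ 100 = 0.130824 g = 130.824 mg
cellobiose: 23 g/L × 0.316 L = 7.268 g

magnesium chloride hexahydrate 293.880 mg; potassium nitrate 790.000 mg; L-lysine hydrochloride 281.240 mg; mannitol 11.597 g; L-arginine 130.824 mg; cellobiose 7.268 g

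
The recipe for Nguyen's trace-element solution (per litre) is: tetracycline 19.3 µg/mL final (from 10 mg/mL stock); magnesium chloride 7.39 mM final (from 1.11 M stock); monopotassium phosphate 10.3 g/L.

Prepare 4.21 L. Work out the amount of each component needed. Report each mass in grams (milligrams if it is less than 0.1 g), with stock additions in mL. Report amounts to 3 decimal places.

tetracycline 8.125 mL; magnesium chloride 28.029 mL; monopotassium phosphate 43.363 g

Working volume: 4.21 L.
tetracycline: V = C2·V2/C1 = 19.3 µg/mL × 4210 mL ÷ 10000 µg/mL = 8.125 mL
magnesium chloride: C1V1 = C2V2 → 7.39 mM × 4210 mL ÷ 1110 mM = 28.029 mL
monopotassium phosphate: 10.3 g/L × 4.21 L = 43.363 g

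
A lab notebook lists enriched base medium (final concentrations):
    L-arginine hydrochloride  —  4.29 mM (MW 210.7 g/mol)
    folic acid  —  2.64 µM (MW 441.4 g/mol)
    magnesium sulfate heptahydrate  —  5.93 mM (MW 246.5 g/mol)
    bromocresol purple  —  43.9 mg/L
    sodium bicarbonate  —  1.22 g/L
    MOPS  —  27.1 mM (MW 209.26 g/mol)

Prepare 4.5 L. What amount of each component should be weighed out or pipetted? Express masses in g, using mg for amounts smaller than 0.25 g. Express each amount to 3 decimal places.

L-arginine hydrochloride 4.068 g; folic acid 5.244 mg; magnesium sulfate heptahydrate 6.578 g; bromocresol purple 197.550 mg; sodium bicarbonate 5.490 g; MOPS 25.519 g

Scale factor relative to 1 L: 4.5.
L-arginine hydrochloride: 4.29 mmol/L × 210.7 g/mol × 4.5 L ÷ 1000 = 4.068 g
folic acid: 2.64 µmol/L × 441.4 g/mol × 4.5 L ÷ 1000 = 5.244 mg
magnesium sulfate heptahydrate: 5.93 mmol/L × 246.5 g/mol × 4.5 L ÷ 1000 = 6.578 g
bromocresol purple: 43.9 mg/L × 4.5 L = 197.550 mg
sodium bicarbonate: 1.22 g/L × 4.5 L = 5.490 g
MOPS: 27.1 mmol/L × 209.26 g/mol × 4.5 L ÷ 1000 = 25.519 g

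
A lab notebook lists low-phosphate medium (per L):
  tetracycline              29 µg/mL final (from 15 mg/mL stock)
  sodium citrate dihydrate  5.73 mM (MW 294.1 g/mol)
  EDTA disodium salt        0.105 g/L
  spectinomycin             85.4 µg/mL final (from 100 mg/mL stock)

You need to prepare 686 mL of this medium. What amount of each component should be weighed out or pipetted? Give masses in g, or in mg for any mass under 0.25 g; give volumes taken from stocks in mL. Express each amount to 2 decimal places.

tetracycline 1.33 mL; sodium citrate dihydrate 1.16 g; EDTA disodium salt 72.03 mg; spectinomycin 0.59 mL

Working volume: 686 mL = 0.686 L.
tetracycline: C1V1 = C2V2 → 29 µg/mL × 686 mL ÷ 15000 µg/mL = 1.33 mL
sodium citrate dihydrate: 5.73 mmol/L × 294.1 g/mol × 0.686 L ÷ 1000 = 1.16 g
EDTA disodium salt: 0.105 g/L × 0.686 L = 0.07203 g = 72.03 mg
spectinomycin: dilute stock: 85.4 µg/mL × 686 mL ÷ 100000 µg/mL = 0.59 mL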